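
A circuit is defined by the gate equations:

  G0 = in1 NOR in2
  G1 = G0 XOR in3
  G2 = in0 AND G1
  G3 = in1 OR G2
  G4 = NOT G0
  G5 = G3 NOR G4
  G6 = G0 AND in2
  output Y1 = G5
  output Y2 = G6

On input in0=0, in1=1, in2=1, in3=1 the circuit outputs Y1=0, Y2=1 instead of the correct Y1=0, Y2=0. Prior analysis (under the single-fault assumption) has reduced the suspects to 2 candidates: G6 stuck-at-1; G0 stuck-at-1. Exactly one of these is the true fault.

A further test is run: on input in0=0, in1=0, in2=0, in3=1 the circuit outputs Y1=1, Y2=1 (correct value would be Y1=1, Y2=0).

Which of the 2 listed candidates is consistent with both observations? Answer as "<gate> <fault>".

Evaluate each candidate on input in0=0, in1=0, in2=0, in3=1:
  G6 stuck-at-1: G0=1, G1=0, G2=0, G3=0, G4=0, G5=1, G6=1 [stuck-at-1] → Y1=1, Y2=1 — matches
  G0 stuck-at-1: G0=1 [stuck-at-1], G1=0, G2=0, G3=0, G4=0, G5=1, G6=0 → Y1=1, Y2=0 — eliminated
Only G6 stuck-at-1 reproduces the observed Y1=1, Y2=1.

G6 stuck-at-1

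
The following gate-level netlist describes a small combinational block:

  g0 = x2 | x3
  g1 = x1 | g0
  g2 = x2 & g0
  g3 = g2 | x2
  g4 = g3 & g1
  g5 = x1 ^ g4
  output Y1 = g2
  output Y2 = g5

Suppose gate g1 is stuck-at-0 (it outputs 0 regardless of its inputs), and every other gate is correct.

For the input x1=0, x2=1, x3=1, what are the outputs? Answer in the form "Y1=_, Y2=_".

Propagate with g1 forced: g0=1, g1=0 [stuck-at-0], g2=1, g3=1, g4=0, g5=0.
So the outputs are Y1=1, Y2=0. (Without the fault they would be Y1=1, Y2=1.)

Y1=1, Y2=0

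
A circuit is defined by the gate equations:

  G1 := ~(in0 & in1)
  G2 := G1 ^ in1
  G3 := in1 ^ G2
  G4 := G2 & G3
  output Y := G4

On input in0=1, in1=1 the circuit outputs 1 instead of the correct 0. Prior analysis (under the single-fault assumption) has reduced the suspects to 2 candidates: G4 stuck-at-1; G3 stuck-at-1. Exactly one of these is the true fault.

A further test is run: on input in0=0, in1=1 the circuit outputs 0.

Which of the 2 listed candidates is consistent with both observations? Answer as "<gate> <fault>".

Evaluate each candidate on input in0=0, in1=1:
  G4 stuck-at-1: G1=1, G2=0, G3=1, G4=1 [stuck-at-1] → 1 — eliminated
  G3 stuck-at-1: G1=1, G2=0, G3=1 [stuck-at-1], G4=0 → 0 — matches
Only G3 stuck-at-1 reproduces the observed 0.

G3 stuck-at-1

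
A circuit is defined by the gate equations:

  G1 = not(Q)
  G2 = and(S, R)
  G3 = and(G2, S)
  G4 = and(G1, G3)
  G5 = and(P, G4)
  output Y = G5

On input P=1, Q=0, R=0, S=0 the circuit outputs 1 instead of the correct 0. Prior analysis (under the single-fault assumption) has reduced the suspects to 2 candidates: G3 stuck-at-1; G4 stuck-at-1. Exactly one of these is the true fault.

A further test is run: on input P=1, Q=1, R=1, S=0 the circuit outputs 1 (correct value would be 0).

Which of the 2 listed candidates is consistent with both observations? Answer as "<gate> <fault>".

G4 stuck-at-1

Evaluate each candidate on input P=1, Q=1, R=1, S=0:
  G3 stuck-at-1: G1=0, G2=0, G3=1 [stuck-at-1], G4=0, G5=0 → 0 — eliminated
  G4 stuck-at-1: G1=0, G2=0, G3=0, G4=1 [stuck-at-1], G5=1 → 1 — matches
Only G4 stuck-at-1 reproduces the observed 1.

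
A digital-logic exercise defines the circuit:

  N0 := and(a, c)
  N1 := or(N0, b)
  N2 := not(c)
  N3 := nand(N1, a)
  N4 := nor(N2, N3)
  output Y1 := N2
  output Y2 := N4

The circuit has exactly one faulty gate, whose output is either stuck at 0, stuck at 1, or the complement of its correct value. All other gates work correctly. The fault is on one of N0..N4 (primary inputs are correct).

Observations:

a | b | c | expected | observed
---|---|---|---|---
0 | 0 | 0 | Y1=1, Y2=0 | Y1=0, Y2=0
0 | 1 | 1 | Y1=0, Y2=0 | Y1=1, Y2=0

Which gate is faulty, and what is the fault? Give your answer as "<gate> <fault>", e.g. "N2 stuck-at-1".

Fault-free values for test 1 (a=0, b=0, c=0): N0=0, N1=0, N2=1, N3=1, N4=0, giving Y1=1, Y2=0. Observed Y1=0, Y2=0.
Test 1: faults giving observed Y1=0, Y2=0 are {N2 stuck-at-0, N2 inverted output}.
Test 2 (a=0, b=1, c=1): fault-free N0=0, N1=1, N2=0, N3=1, N4=0 → Y1=0, Y2=0; observed Y1=1, Y2=0. Eliminates N2 stuck-at-0.
Only N2 inverted output is consistent with every test.

N2 inverted output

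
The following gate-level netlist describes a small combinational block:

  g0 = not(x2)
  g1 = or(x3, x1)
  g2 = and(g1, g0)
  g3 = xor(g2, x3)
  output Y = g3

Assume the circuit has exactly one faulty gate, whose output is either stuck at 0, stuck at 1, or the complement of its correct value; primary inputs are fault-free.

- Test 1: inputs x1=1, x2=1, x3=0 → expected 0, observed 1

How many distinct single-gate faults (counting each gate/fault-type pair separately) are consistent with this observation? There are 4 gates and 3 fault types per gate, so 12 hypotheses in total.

6

Fault-free: g0=0, g1=1, g2=0, g3=0 → 0. Observed 1.
  g0 stuck-at-0: output 0 ✗
  g0 stuck-at-1: output 1 ✓
  g0 inverted output: output 1 ✓
  g1 stuck-at-0: output 0 ✗
  g1 stuck-at-1: output 0 ✗
  g1 inverted output: output 0 ✗
  g2 stuck-at-0: output 0 ✗
  g2 stuck-at-1: output 1 ✓
  g2 inverted output: output 1 ✓
  g3 stuck-at-0: output 0 ✗
  g3 stuck-at-1: output 1 ✓
  g3 inverted output: output 1 ✓
Consistent faults: {g0 stuck-at-1, g0 inverted output, g2 stuck-at-1, g2 inverted output, g3 stuck-at-1, g3 inverted output} — 6 in all.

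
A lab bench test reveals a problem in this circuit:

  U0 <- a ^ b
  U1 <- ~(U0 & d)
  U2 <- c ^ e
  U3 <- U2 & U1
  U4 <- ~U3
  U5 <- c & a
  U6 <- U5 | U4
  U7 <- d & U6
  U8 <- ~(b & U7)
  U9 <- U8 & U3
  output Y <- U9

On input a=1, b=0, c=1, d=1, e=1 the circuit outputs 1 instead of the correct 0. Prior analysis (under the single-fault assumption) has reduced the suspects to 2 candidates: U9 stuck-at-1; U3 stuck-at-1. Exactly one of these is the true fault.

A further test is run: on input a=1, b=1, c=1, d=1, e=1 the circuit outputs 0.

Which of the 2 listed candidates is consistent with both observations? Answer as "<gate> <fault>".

U3 stuck-at-1

Evaluate each candidate on input a=1, b=1, c=1, d=1, e=1:
  U9 stuck-at-1: U0=0, U1=1, U2=0, U3=0, U4=1, U5=1, U6=1, U7=1, U8=0, U9=1 [stuck-at-1] → 1 — eliminated
  U3 stuck-at-1: U0=0, U1=1, U2=0, U3=1 [stuck-at-1], U4=0, U5=1, U6=1, U7=1, U8=0, U9=0 → 0 — matches
Only U3 stuck-at-1 reproduces the observed 0.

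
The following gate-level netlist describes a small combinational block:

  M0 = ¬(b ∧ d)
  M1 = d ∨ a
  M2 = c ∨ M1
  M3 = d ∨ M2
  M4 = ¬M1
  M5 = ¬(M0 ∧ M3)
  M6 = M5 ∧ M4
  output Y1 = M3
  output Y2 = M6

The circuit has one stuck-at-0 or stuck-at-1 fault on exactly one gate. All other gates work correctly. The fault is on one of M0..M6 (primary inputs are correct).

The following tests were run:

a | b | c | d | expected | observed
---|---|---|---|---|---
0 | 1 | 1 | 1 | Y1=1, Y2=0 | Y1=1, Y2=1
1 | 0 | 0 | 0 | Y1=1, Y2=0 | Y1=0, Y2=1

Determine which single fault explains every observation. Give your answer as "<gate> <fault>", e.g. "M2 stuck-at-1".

Fault-free values for test 1 (a=0, b=1, c=1, d=1): M0=0, M1=1, M2=1, M3=1, M4=0, M5=1, M6=0, giving Y1=1, Y2=0. Observed Y1=1, Y2=1.
Test 1: faults giving observed Y1=1, Y2=1 are {M1 stuck-at-0, M4 stuck-at-1, M6 stuck-at-1}.
Test 2 (a=1, b=0, c=0, d=0): fault-free M0=1, M1=1, M2=1, M3=1, M4=0, M5=0, M6=0 → Y1=1, Y2=0; observed Y1=0, Y2=1. Eliminates M4 stuck-at-1, M6 stuck-at-1.
Only M1 stuck-at-0 is consistent with every test.

M1 stuck-at-0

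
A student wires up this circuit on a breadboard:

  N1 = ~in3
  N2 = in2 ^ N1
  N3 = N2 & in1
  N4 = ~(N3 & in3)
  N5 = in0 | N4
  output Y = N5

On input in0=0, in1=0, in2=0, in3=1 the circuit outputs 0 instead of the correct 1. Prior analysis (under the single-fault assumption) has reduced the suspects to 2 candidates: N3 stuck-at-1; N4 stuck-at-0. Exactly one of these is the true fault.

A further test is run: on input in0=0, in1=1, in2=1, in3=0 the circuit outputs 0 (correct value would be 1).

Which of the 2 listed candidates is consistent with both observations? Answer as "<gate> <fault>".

Evaluate each candidate on input in0=0, in1=1, in2=1, in3=0:
  N3 stuck-at-1: N1=1, N2=0, N3=1 [stuck-at-1], N4=1, N5=1 → 1 — eliminated
  N4 stuck-at-0: N1=1, N2=0, N3=0, N4=0 [stuck-at-0], N5=0 → 0 — matches
Only N4 stuck-at-0 reproduces the observed 0.

N4 stuck-at-0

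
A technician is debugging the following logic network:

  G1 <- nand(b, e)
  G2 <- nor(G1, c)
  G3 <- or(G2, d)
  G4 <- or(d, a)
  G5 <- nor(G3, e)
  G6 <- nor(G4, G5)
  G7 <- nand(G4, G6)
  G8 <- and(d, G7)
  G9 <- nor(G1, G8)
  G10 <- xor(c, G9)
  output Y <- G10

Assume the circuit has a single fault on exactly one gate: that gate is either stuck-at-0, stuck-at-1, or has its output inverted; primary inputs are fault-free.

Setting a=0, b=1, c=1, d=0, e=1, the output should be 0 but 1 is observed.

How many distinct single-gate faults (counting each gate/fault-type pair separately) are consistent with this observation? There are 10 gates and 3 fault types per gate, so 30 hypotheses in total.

Fault-free: G1=0, G2=0, G3=0, G4=0, G5=0, G6=1, G7=1, G8=0, G9=1, G10=0 → 0. Observed 1.
  G1: stuck-at-1, inverted output ✓; others ✗
  G2: none of the 3 fault types match ✗
  G3: none of the 3 fault types match ✗
  G4: none of the 3 fault types match ✗
  G5: none of the 3 fault types match ✗
  G6: none of the 3 fault types match ✗
  G7: none of the 3 fault types match ✗
  G8: stuck-at-1, inverted output ✓; others ✗
  G9: stuck-at-0, inverted output ✓; others ✗
  G10: stuck-at-1, inverted output ✓; others ✗
Consistent faults: {G1 stuck-at-1, G1 inverted output, G8 stuck-at-1, G8 inverted output, G9 stuck-at-0, G9 inverted output, G10 stuck-at-1, G10 inverted output} — 8 in all.

8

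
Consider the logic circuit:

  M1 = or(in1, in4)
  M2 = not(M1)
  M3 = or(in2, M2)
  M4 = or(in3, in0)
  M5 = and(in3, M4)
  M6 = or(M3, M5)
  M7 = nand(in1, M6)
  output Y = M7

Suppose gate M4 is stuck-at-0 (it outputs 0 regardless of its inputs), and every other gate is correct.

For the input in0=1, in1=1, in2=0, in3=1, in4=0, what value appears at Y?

1

Propagate with M4 forced: M1=1, M2=0, M3=0, M4=0 [stuck-at-0], M5=0, M6=0, M7=1.
So Y = 1. (Without the fault it would be 0.)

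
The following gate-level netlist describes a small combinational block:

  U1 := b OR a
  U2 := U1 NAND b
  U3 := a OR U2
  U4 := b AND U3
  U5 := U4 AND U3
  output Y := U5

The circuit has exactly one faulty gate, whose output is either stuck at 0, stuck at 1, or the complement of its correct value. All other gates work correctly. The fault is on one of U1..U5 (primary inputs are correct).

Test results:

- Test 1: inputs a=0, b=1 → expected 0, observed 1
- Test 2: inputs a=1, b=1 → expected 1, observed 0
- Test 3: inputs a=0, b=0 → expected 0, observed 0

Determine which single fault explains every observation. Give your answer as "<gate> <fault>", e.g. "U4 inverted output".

U3 inverted output

Fault-free values for test 1 (a=0, b=1): U1=1, U2=0, U3=0, U4=0, U5=0, giving Y=0. Observed 1.
Test 1: faults giving observed 1 are {U1 stuck-at-0, U1 inverted output, U2 stuck-at-1, U2 inverted output, U3 stuck-at-1, U3 inverted output, U5 stuck-at-1, U5 inverted output}.
Test 2 (a=1, b=1): fault-free U1=1, U2=0, U3=1, U4=1, U5=1 → 1; observed 0. Eliminates U1 stuck-at-0, U1 inverted output, U2 stuck-at-1, U2 inverted output, U3 stuck-at-1, U5 stuck-at-1.
Test 3 (a=0, b=0): fault-free U1=0, U2=1, U3=1, U4=0, U5=0 → 0; observed 0. Eliminates U5 inverted output.
Only U3 inverted output is consistent with every test.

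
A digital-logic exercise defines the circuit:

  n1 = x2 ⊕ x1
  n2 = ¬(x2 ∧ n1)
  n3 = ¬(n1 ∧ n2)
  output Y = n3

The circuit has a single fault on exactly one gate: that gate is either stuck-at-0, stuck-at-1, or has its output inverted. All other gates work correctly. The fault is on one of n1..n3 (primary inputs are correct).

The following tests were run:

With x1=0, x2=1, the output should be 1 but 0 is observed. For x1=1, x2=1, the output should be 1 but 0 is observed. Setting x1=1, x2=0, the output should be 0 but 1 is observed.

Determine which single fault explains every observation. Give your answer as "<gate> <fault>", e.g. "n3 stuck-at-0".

n3 inverted output

Fault-free values for test 1 (x1=0, x2=1): n1=1, n2=0, n3=1, giving Y=1. Observed 0.
Test 1: faults giving observed 0 are {n2 stuck-at-1, n2 inverted output, n3 stuck-at-0, n3 inverted output}.
Test 2 (x1=1, x2=1): fault-free n1=0, n2=1, n3=1 → 1; observed 0. Eliminates n2 stuck-at-1, n2 inverted output.
Test 3 (x1=1, x2=0): fault-free n1=1, n2=1, n3=0 → 0; observed 1. Eliminates n3 stuck-at-0.
Only n3 inverted output is consistent with every test.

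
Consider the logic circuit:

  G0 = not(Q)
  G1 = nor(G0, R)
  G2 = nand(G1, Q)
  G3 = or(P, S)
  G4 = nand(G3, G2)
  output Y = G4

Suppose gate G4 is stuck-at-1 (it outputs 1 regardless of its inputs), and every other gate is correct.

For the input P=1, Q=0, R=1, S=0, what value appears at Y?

Propagate with G4 forced: G0=1, G1=0, G2=1, G3=1, G4=1 [stuck-at-1].
So Y = 1. (Without the fault it would be 0.)

1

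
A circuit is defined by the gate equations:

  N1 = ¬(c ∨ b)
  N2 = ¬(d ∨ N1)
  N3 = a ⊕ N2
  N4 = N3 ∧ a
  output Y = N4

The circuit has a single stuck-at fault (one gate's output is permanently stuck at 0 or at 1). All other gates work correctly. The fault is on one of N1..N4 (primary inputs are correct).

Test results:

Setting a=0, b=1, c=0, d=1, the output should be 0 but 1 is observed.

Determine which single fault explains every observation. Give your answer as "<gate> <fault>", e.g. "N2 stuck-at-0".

Fault-free values for test 1 (a=0, b=1, c=0, d=1): N1=0, N2=0, N3=0, N4=0, giving Y=0. Observed 1.
Test 1: faults giving observed 1 are {N4 stuck-at-1}.
Only N4 stuck-at-1 is consistent with every test.

N4 stuck-at-1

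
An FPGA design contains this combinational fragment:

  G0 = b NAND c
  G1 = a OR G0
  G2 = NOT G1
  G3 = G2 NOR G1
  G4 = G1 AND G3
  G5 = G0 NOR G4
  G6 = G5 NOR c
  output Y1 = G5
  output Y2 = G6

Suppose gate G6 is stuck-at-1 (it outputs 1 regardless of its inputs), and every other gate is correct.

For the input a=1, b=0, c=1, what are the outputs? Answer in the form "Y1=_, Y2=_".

Y1=0, Y2=1

Propagate with G6 forced: G0=1, G1=1, G2=0, G3=0, G4=0, G5=0, G6=1 [stuck-at-1].
So the outputs are Y1=0, Y2=1. (Without the fault they would be Y1=0, Y2=0.)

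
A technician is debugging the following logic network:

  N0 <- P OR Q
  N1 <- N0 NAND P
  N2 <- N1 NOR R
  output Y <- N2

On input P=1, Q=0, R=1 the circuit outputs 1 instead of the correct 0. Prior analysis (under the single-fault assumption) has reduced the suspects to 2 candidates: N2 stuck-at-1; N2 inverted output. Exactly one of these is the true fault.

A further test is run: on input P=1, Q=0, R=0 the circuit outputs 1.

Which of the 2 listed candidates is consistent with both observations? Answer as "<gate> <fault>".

Evaluate each candidate on input P=1, Q=0, R=0:
  N2 stuck-at-1: N0=1, N1=0, N2=1 [stuck-at-1] → 1 — matches
  N2 inverted output: N0=1, N1=0, N2=0 [inverted output] → 0 — eliminated
Only N2 stuck-at-1 reproduces the observed 1.

N2 stuck-at-1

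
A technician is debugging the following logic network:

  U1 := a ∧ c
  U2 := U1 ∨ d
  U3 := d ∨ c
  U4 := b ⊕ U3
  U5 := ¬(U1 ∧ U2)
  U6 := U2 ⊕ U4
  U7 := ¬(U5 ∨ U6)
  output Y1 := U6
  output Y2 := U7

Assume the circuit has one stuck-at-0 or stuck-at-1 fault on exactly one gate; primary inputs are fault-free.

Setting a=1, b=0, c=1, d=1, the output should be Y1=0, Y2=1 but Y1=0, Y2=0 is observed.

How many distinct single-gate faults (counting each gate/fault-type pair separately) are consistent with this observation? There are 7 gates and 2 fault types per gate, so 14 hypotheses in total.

3

Fault-free: U1=1, U2=1, U3=1, U4=1, U5=0, U6=0, U7=1 → Y1=0, Y2=1. Observed Y1=0, Y2=0.
  U1 stuck-at-0: output Y1=0, Y2=0 ✓
  U1 stuck-at-1: output Y1=0, Y2=1 ✗
  U2 stuck-at-0: output Y1=1, Y2=0 ✗
  U2 stuck-at-1: output Y1=0, Y2=1 ✗
  U3 stuck-at-0: output Y1=1, Y2=0 ✗
  U3 stuck-at-1: output Y1=0, Y2=1 ✗
  U4 stuck-at-0: output Y1=1, Y2=0 ✗
  U4 stuck-at-1: output Y1=0, Y2=1 ✗
  U5 stuck-at-0: output Y1=0, Y2=1 ✗
  U5 stuck-at-1: output Y1=0, Y2=0 ✓
  U6 stuck-at-0: output Y1=0, Y2=1 ✗
  U6 stuck-at-1: output Y1=1, Y2=0 ✗
  U7 stuck-at-0: output Y1=0, Y2=0 ✓
  U7 stuck-at-1: output Y1=0, Y2=1 ✗
Consistent faults: {U1 stuck-at-0, U5 stuck-at-1, U7 stuck-at-0} — 3 in all.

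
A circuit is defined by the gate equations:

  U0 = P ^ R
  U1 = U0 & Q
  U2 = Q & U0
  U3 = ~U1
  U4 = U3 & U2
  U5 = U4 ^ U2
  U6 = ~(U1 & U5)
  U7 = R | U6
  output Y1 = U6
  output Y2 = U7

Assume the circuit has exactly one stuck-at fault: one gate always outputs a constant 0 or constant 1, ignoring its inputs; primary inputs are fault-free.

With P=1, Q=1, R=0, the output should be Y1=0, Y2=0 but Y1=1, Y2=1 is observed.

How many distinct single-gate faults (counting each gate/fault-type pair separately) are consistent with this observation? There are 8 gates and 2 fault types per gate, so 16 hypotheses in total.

Fault-free: U0=1, U1=1, U2=1, U3=0, U4=0, U5=1, U6=0, U7=0 → Y1=0, Y2=0. Observed Y1=1, Y2=1.
  U0: stuck-at-0 ✓; others ✗
  U1: stuck-at-0 ✓; others ✗
  U2: stuck-at-0 ✓; others ✗
  U3: stuck-at-1 ✓; others ✗
  U4: stuck-at-1 ✓; others ✗
  U5: stuck-at-0 ✓; others ✗
  U6: stuck-at-1 ✓; others ✗
  U7: none of the 2 fault types match ✗
Consistent faults: {U0 stuck-at-0, U1 stuck-at-0, U2 stuck-at-0, U3 stuck-at-1, U4 stuck-at-1, U5 stuck-at-0, U6 stuck-at-1} — 7 in all.

7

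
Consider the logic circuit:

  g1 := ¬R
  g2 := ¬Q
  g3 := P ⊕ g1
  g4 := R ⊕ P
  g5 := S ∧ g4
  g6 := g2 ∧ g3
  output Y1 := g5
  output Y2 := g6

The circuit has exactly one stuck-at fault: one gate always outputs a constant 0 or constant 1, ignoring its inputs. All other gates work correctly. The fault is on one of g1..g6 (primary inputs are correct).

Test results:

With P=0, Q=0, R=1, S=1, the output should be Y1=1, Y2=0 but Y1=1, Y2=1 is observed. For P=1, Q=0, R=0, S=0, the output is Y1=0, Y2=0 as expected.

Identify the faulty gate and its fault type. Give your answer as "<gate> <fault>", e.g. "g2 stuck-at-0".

Fault-free values for test 1 (P=0, Q=0, R=1, S=1): g1=0, g2=1, g3=0, g4=1, g5=1, g6=0, giving Y1=1, Y2=0. Observed Y1=1, Y2=1.
Test 1: faults giving observed Y1=1, Y2=1 are {g1 stuck-at-1, g3 stuck-at-1, g6 stuck-at-1}.
Test 2 (P=1, Q=0, R=0, S=0): fault-free g1=1, g2=1, g3=0, g4=1, g5=0, g6=0 → Y1=0, Y2=0; observed Y1=0, Y2=0. Eliminates g3 stuck-at-1, g6 stuck-at-1.
Only g1 stuck-at-1 is consistent with every test.

g1 stuck-at-1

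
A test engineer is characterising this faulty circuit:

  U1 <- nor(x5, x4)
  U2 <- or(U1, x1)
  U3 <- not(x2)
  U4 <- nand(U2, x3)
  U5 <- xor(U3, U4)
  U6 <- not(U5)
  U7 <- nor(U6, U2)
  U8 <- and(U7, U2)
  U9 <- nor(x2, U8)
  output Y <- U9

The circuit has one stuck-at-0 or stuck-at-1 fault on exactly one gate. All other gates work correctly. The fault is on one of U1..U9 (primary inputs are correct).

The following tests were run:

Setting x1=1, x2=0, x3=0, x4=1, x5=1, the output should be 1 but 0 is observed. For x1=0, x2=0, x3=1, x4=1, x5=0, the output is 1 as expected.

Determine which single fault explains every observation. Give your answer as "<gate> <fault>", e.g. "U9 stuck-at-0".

U7 stuck-at-1

Fault-free values for test 1 (x1=1, x2=0, x3=0, x4=1, x5=1): U1=0, U2=1, U3=1, U4=1, U5=0, U6=1, U7=0, U8=0, U9=1, giving Y=1. Observed 0.
Test 1: faults giving observed 0 are {U7 stuck-at-1, U8 stuck-at-1, U9 stuck-at-0}.
Test 2 (x1=0, x2=0, x3=1, x4=1, x5=0): fault-free U1=0, U2=0, U3=1, U4=1, U5=0, U6=1, U7=0, U8=0, U9=1 → 1; observed 1. Eliminates U8 stuck-at-1, U9 stuck-at-0.
Only U7 stuck-at-1 is consistent with every test.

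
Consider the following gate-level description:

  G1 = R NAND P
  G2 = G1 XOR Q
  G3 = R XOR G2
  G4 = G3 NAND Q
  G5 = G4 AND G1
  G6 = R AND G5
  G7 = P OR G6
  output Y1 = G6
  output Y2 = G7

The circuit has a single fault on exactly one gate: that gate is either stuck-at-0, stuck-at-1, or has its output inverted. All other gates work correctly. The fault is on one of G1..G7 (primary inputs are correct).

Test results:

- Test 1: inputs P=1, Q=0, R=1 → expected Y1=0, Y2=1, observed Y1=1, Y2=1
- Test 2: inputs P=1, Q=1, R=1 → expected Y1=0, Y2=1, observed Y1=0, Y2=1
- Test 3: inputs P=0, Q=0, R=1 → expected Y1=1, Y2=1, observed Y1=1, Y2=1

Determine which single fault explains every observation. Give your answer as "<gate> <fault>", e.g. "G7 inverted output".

Fault-free values for test 1 (P=1, Q=0, R=1): G1=0, G2=0, G3=1, G4=1, G5=0, G6=0, G7=1, giving Y1=0, Y2=1. Observed Y1=1, Y2=1.
Test 1: faults giving observed Y1=1, Y2=1 are {G1 stuck-at-1, G1 inverted output, G5 stuck-at-1, G5 inverted output, G6 stuck-at-1, G6 inverted output}.
Test 2 (P=1, Q=1, R=1): fault-free G1=0, G2=1, G3=0, G4=1, G5=0, G6=0, G7=1 → Y1=0, Y2=1; observed Y1=0, Y2=1. Eliminates G5 stuck-at-1, G5 inverted output, G6 stuck-at-1, G6 inverted output.
Test 3 (P=0, Q=0, R=1): fault-free G1=1, G2=1, G3=0, G4=1, G5=1, G6=1, G7=1 → Y1=1, Y2=1; observed Y1=1, Y2=1. Eliminates G1 inverted output.
Only G1 stuck-at-1 is consistent with every test.

G1 stuck-at-1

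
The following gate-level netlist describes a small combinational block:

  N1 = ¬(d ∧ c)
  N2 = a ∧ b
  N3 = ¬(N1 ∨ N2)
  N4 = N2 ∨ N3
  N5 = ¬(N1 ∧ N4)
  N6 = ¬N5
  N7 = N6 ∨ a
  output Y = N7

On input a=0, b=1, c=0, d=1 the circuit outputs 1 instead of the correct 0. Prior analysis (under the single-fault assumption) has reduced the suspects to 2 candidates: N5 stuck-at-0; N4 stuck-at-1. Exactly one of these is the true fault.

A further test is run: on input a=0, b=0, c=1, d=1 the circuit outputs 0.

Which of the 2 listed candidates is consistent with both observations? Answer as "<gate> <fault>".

N4 stuck-at-1

Evaluate each candidate on input a=0, b=0, c=1, d=1:
  N5 stuck-at-0: N1=0, N2=0, N3=1, N4=1, N5=0 [stuck-at-0], N6=1, N7=1 → 1 — eliminated
  N4 stuck-at-1: N1=0, N2=0, N3=1, N4=1 [stuck-at-1], N5=1, N6=0, N7=0 → 0 — matches
Only N4 stuck-at-1 reproduces the observed 0.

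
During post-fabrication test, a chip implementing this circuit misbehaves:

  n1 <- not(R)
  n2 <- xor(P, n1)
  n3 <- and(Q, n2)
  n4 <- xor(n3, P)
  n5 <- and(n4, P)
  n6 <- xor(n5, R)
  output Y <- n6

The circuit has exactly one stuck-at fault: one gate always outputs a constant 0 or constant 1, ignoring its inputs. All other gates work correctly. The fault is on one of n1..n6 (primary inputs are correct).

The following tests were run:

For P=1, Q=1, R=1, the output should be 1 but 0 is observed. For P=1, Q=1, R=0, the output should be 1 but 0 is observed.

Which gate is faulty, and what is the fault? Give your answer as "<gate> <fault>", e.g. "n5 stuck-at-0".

n6 stuck-at-0

Fault-free values for test 1 (P=1, Q=1, R=1): n1=0, n2=1, n3=1, n4=0, n5=0, n6=1, giving Y=1. Observed 0.
Test 1: faults giving observed 0 are {n1 stuck-at-1, n2 stuck-at-0, n3 stuck-at-0, n4 stuck-at-1, n5 stuck-at-1, n6 stuck-at-0}.
Test 2 (P=1, Q=1, R=0): fault-free n1=1, n2=0, n3=0, n4=1, n5=1, n6=1 → 1; observed 0. Eliminates n1 stuck-at-1, n2 stuck-at-0, n3 stuck-at-0, n4 stuck-at-1, n5 stuck-at-1.
Only n6 stuck-at-0 is consistent with every test.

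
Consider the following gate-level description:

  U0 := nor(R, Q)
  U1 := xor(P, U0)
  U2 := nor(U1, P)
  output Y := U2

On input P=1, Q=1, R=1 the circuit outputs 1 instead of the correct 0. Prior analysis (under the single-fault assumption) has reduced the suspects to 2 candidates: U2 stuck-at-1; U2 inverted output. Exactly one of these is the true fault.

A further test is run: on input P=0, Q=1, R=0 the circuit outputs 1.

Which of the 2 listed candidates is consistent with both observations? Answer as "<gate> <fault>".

Evaluate each candidate on input P=0, Q=1, R=0:
  U2 stuck-at-1: U0=0, U1=0, U2=1 [stuck-at-1] → 1 — matches
  U2 inverted output: U0=0, U1=0, U2=0 [inverted output] → 0 — eliminated
Only U2 stuck-at-1 reproduces the observed 1.

U2 stuck-at-1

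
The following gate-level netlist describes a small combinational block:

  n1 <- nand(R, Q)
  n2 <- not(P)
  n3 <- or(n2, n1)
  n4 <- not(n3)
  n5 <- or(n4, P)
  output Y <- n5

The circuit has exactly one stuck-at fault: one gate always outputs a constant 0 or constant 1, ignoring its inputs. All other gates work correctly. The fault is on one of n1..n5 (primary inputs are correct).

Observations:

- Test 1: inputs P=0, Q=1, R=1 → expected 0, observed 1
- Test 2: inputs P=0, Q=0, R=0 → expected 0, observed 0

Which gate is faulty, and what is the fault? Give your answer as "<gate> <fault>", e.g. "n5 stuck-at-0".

n2 stuck-at-0

Fault-free values for test 1 (P=0, Q=1, R=1): n1=0, n2=1, n3=1, n4=0, n5=0, giving Y=0. Observed 1.
Test 1: faults giving observed 1 are {n2 stuck-at-0, n3 stuck-at-0, n4 stuck-at-1, n5 stuck-at-1}.
Test 2 (P=0, Q=0, R=0): fault-free n1=1, n2=1, n3=1, n4=0, n5=0 → 0; observed 0. Eliminates n3 stuck-at-0, n4 stuck-at-1, n5 stuck-at-1.
Only n2 stuck-at-0 is consistent with every test.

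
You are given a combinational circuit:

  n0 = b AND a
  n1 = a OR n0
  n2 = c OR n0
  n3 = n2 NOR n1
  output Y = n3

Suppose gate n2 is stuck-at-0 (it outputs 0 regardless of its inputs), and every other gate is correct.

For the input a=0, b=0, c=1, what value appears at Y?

1

Propagate with n2 forced: n0=0, n1=0, n2=0 [stuck-at-0], n3=1.
So Y = 1. (Without the fault it would be 0.)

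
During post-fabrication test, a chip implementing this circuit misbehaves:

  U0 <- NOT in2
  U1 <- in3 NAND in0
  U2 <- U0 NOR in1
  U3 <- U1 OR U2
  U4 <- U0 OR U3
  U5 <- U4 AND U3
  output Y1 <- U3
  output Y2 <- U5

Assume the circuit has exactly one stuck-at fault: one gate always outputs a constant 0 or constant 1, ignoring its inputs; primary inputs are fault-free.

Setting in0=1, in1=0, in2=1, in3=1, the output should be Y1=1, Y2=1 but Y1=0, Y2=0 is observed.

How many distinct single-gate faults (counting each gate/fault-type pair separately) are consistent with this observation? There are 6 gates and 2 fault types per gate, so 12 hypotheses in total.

3

Fault-free: U0=0, U1=0, U2=1, U3=1, U4=1, U5=1 → Y1=1, Y2=1. Observed Y1=0, Y2=0.
  U0 stuck-at-0: output Y1=1, Y2=1 ✗
  U0 stuck-at-1: output Y1=0, Y2=0 ✓
  U1 stuck-at-0: output Y1=1, Y2=1 ✗
  U1 stuck-at-1: output Y1=1, Y2=1 ✗
  U2 stuck-at-0: output Y1=0, Y2=0 ✓
  U2 stuck-at-1: output Y1=1, Y2=1 ✗
  U3 stuck-at-0: output Y1=0, Y2=0 ✓
  U3 stuck-at-1: output Y1=1, Y2=1 ✗
  U4 stuck-at-0: output Y1=1, Y2=0 ✗
  U4 stuck-at-1: output Y1=1, Y2=1 ✗
  U5 stuck-at-0: output Y1=1, Y2=0 ✗
  U5 stuck-at-1: output Y1=1, Y2=1 ✗
Consistent faults: {U0 stuck-at-1, U2 stuck-at-0, U3 stuck-at-0} — 3 in all.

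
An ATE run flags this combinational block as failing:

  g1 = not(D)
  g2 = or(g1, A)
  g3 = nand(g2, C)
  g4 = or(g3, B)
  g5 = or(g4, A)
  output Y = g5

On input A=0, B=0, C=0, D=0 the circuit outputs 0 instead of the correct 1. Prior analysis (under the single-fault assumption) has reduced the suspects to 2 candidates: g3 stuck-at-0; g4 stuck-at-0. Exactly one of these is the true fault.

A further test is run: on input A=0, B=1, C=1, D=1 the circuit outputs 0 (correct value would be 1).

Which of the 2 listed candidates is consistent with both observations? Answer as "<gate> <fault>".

g4 stuck-at-0

Evaluate each candidate on input A=0, B=1, C=1, D=1:
  g3 stuck-at-0: g1=0, g2=0, g3=0 [stuck-at-0], g4=1, g5=1 → 1 — eliminated
  g4 stuck-at-0: g1=0, g2=0, g3=1, g4=0 [stuck-at-0], g5=0 → 0 — matches
Only g4 stuck-at-0 reproduces the observed 0.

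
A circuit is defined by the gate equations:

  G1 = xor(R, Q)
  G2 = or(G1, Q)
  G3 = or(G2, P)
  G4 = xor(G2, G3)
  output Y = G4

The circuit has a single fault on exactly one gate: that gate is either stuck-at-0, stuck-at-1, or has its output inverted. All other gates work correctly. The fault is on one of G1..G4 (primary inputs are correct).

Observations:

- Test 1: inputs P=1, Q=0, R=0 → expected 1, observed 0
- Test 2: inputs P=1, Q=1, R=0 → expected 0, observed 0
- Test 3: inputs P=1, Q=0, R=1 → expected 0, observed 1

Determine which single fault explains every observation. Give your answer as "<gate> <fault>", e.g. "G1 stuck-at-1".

Fault-free values for test 1 (P=1, Q=0, R=0): G1=0, G2=0, G3=1, G4=1, giving Y=1. Observed 0.
Test 1: faults giving observed 0 are {G1 stuck-at-1, G1 inverted output, G2 stuck-at-1, G2 inverted output, G3 stuck-at-0, G3 inverted output, G4 stuck-at-0, G4 inverted output}.
Test 2 (P=1, Q=1, R=0): fault-free G1=1, G2=1, G3=1, G4=0 → 0; observed 0. Eliminates G2 inverted output, G3 stuck-at-0, G3 inverted output, G4 inverted output.
Test 3 (P=1, Q=0, R=1): fault-free G1=1, G2=1, G3=1, G4=0 → 0; observed 1. Eliminates G1 stuck-at-1, G2 stuck-at-1, G4 stuck-at-0.
Only G1 inverted output is consistent with every test.

G1 inverted output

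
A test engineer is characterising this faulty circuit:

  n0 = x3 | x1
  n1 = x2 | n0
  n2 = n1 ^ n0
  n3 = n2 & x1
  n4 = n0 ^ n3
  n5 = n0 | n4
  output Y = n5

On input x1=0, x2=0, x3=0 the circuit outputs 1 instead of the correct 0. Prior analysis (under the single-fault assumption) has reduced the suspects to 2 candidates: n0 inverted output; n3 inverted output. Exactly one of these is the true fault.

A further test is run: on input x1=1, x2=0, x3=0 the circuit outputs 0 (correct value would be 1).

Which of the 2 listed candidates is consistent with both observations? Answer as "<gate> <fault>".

n0 inverted output

Evaluate each candidate on input x1=1, x2=0, x3=0:
  n0 inverted output: n0=0 [inverted output], n1=0, n2=0, n3=0, n4=0, n5=0 → 0 — matches
  n3 inverted output: n0=1, n1=1, n2=0, n3=1 [inverted output], n4=0, n5=1 → 1 — eliminated
Only n0 inverted output reproduces the observed 0.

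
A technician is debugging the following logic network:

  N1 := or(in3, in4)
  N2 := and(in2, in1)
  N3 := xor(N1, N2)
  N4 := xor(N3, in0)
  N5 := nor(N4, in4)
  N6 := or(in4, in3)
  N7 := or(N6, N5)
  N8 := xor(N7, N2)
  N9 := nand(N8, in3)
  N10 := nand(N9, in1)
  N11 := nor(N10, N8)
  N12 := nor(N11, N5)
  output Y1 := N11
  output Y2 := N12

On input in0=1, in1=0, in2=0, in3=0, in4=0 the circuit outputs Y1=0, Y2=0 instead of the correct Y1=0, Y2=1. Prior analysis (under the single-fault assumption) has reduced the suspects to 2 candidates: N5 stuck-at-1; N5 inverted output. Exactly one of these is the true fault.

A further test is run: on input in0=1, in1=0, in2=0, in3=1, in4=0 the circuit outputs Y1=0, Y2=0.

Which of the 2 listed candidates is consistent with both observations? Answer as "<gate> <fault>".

N5 stuck-at-1

Evaluate each candidate on input in0=1, in1=0, in2=0, in3=1, in4=0:
  N5 stuck-at-1: N1=1, N2=0, N3=1, N4=0, N5=1 [stuck-at-1], N6=1, N7=1, N8=1, N9=0, N10=1, N11=0, N12=0 → Y1=0, Y2=0 — matches
  N5 inverted output: N1=1, N2=0, N3=1, N4=0, N5=0 [inverted output], N6=1, N7=1, N8=1, N9=0, N10=1, N11=0, N12=1 → Y1=0, Y2=1 — eliminated
Only N5 stuck-at-1 reproduces the observed Y1=0, Y2=0.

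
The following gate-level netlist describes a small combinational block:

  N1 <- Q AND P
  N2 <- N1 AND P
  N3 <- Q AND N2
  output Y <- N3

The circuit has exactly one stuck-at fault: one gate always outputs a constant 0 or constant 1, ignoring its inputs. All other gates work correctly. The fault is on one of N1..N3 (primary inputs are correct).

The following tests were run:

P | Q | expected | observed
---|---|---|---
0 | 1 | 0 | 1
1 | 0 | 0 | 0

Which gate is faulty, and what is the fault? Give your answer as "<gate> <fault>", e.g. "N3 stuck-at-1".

Fault-free values for test 1 (P=0, Q=1): N1=0, N2=0, N3=0, giving Y=0. Observed 1.
Test 1: faults giving observed 1 are {N2 stuck-at-1, N3 stuck-at-1}.
Test 2 (P=1, Q=0): fault-free N1=0, N2=0, N3=0 → 0; observed 0. Eliminates N3 stuck-at-1.
Only N2 stuck-at-1 is consistent with every test.

N2 stuck-at-1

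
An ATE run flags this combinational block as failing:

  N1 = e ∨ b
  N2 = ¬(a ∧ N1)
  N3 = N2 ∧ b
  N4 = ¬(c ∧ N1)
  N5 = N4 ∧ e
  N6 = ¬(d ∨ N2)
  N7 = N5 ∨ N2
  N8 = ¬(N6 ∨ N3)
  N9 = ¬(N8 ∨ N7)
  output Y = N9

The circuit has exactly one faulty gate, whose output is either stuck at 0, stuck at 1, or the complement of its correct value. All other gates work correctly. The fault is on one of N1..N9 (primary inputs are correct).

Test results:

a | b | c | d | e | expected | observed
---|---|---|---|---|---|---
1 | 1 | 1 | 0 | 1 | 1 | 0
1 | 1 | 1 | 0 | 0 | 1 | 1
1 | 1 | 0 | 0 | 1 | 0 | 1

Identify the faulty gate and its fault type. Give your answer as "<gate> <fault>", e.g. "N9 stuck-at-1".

Fault-free values for test 1 (a=1, b=1, c=1, d=0, e=1): N1=1, N2=0, N3=0, N4=0, N5=0, N6=1, N7=0, N8=0, N9=1, giving Y=1. Observed 0.
Test 1: faults giving observed 0 are {N1 stuck-at-0, N1 inverted output, N2 stuck-at-1, N2 inverted output, N4 stuck-at-1, N4 inverted output, N5 stuck-at-1, N5 inverted output, N6 stuck-at-0, N6 inverted output, N7 stuck-at-1, N7 inverted output, N8 stuck-at-1, N8 inverted output, N9 stuck-at-0, N9 inverted output}.
Test 2 (a=1, b=1, c=1, d=0, e=0): fault-free N1=1, N2=0, N3=0, N4=0, N5=0, N6=1, N7=0, N8=0, N9=1 → 1; observed 1. Eliminates N1 stuck-at-0, N1 inverted output, N2 stuck-at-1, N2 inverted output, N5 stuck-at-1, N5 inverted output, N6 stuck-at-0, N6 inverted output, N7 stuck-at-1, N7 inverted output, N8 stuck-at-1, N8 inverted output, N9 stuck-at-0, N9 inverted output.
Test 3 (a=1, b=1, c=0, d=0, e=1): fault-free N1=1, N2=0, N3=0, N4=1, N5=1, N6=1, N7=1, N8=0, N9=0 → 0; observed 1. Eliminates N4 stuck-at-1.
Only N4 inverted output is consistent with every test.

N4 inverted output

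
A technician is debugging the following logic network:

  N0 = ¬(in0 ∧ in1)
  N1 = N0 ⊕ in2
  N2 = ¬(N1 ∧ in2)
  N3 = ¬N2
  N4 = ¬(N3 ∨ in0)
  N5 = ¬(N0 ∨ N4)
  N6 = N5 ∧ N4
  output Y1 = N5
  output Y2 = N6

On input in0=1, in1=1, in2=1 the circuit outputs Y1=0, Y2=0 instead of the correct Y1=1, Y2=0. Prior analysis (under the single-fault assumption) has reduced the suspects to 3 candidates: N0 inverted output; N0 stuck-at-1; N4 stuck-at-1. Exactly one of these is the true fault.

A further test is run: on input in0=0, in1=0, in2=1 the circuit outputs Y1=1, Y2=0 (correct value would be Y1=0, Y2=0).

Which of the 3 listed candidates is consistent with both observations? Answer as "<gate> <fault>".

Evaluate each candidate on input in0=0, in1=0, in2=1:
  N0 inverted output: N0=0 [inverted output], N1=1, N2=0, N3=1, N4=0, N5=1, N6=0 → Y1=1, Y2=0 — matches
  N0 stuck-at-1: N0=1 [stuck-at-1], N1=0, N2=1, N3=0, N4=1, N5=0, N6=0 → Y1=0, Y2=0 — eliminated
  N4 stuck-at-1: N0=1, N1=0, N2=1, N3=0, N4=1 [stuck-at-1], N5=0, N6=0 → Y1=0, Y2=0 — eliminated
Only N0 inverted output reproduces the observed Y1=1, Y2=0.

N0 inverted output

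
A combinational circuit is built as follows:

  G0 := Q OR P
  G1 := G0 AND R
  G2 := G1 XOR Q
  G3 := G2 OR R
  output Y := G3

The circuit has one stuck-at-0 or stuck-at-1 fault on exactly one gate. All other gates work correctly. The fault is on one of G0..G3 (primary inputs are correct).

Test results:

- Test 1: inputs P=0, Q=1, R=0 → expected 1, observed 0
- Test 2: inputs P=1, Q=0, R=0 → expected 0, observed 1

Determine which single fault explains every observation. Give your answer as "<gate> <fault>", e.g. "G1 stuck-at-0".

G1 stuck-at-1

Fault-free values for test 1 (P=0, Q=1, R=0): G0=1, G1=0, G2=1, G3=1, giving Y=1. Observed 0.
Test 1: faults giving observed 0 are {G1 stuck-at-1, G2 stuck-at-0, G3 stuck-at-0}.
Test 2 (P=1, Q=0, R=0): fault-free G0=1, G1=0, G2=0, G3=0 → 0; observed 1. Eliminates G2 stuck-at-0, G3 stuck-at-0.
Only G1 stuck-at-1 is consistent with every test.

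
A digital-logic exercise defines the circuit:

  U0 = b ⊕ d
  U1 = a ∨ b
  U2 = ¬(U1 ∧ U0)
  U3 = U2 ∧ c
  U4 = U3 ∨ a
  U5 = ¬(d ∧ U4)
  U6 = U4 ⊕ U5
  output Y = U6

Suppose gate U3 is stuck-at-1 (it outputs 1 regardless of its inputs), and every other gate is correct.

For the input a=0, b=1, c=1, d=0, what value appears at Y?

0

Propagate with U3 forced: U0=1, U1=1, U2=0, U3=1 [stuck-at-1], U4=1, U5=1, U6=0.
So Y = 0. (Without the fault it would be 1.)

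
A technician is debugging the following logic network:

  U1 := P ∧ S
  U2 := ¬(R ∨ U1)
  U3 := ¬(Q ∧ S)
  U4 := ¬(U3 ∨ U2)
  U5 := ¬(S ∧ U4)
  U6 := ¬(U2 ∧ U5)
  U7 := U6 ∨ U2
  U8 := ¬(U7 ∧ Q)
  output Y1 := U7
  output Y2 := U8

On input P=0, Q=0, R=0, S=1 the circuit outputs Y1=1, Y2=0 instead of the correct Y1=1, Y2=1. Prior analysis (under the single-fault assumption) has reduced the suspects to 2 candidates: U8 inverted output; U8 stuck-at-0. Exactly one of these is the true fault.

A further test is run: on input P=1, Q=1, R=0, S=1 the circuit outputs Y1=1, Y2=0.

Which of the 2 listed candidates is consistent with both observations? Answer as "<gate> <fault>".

U8 stuck-at-0

Evaluate each candidate on input P=1, Q=1, R=0, S=1:
  U8 inverted output: U1=1, U2=0, U3=0, U4=1, U5=0, U6=1, U7=1, U8=1 [inverted output] → Y1=1, Y2=1 — eliminated
  U8 stuck-at-0: U1=1, U2=0, U3=0, U4=1, U5=0, U6=1, U7=1, U8=0 [stuck-at-0] → Y1=1, Y2=0 — matches
Only U8 stuck-at-0 reproduces the observed Y1=1, Y2=0.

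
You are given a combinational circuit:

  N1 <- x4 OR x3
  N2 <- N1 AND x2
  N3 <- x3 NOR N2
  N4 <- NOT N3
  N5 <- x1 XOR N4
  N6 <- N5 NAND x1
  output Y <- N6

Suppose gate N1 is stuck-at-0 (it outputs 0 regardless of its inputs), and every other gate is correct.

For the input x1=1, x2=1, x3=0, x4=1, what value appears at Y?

Propagate with N1 forced: N1=0 [stuck-at-0], N2=0, N3=1, N4=0, N5=1, N6=0.
So Y = 0. (Without the fault it would be 1.)

0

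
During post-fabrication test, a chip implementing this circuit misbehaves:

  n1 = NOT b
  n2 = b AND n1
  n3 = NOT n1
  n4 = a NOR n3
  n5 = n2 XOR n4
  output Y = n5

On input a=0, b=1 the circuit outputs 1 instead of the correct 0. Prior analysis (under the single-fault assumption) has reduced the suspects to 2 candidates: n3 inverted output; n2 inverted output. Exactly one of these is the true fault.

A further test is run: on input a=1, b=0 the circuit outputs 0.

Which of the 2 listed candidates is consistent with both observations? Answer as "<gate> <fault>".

n3 inverted output

Evaluate each candidate on input a=1, b=0:
  n3 inverted output: n1=1, n2=0, n3=1 [inverted output], n4=0, n5=0 → 0 — matches
  n2 inverted output: n1=1, n2=1 [inverted output], n3=0, n4=0, n5=1 → 1 — eliminated
Only n3 inverted output reproduces the observed 0.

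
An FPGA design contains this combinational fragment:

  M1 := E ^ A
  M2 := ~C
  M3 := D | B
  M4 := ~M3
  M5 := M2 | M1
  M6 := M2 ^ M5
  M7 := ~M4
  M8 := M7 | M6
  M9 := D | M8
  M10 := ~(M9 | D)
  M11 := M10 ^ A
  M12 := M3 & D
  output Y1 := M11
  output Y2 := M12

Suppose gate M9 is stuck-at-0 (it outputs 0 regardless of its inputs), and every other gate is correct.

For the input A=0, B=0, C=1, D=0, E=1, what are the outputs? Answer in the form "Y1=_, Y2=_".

Propagate with M9 forced: M1=1, M2=0, M3=0, M4=1, M5=1, M6=1, M7=0, M8=1, M9=0 [stuck-at-0], M10=1, M11=1, M12=0.
So the outputs are Y1=1, Y2=0. (Without the fault they would be Y1=0, Y2=0.)

Y1=1, Y2=0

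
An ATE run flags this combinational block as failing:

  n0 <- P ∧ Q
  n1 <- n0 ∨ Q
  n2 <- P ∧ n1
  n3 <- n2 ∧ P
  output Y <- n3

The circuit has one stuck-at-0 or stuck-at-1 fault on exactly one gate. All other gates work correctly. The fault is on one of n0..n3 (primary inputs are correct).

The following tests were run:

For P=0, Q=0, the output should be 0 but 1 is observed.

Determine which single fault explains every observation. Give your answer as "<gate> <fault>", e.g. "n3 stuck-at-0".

n3 stuck-at-1

Fault-free values for test 1 (P=0, Q=0): n0=0, n1=0, n2=0, n3=0, giving Y=0. Observed 1.
Test 1: faults giving observed 1 are {n3 stuck-at-1}.
Only n3 stuck-at-1 is consistent with every test.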